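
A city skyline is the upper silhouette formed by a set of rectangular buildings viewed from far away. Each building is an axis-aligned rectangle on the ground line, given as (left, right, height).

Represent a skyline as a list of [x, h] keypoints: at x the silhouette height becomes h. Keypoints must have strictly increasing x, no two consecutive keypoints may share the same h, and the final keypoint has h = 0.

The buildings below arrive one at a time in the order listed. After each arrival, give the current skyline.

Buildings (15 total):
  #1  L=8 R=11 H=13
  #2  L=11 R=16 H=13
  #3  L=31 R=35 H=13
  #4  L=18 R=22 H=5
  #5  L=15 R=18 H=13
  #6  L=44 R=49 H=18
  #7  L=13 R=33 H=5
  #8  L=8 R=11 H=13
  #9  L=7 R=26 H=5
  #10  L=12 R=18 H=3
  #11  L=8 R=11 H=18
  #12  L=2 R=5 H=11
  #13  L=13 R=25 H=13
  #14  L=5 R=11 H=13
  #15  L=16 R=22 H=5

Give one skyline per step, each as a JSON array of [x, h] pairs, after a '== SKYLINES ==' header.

== SKYLINES ==
[[8,13],[11,0]]
[[8,13],[16,0]]
[[8,13],[16,0],[31,13],[35,0]]
[[8,13],[16,0],[18,5],[22,0],[31,13],[35,0]]
[[8,13],[18,5],[22,0],[31,13],[35,0]]
[[8,13],[18,5],[22,0],[31,13],[35,0],[44,18],[49,0]]
[[8,13],[18,5],[31,13],[35,0],[44,18],[49,0]]
[[8,13],[18,5],[31,13],[35,0],[44,18],[49,0]]
[[7,5],[8,13],[18,5],[31,13],[35,0],[44,18],[49,0]]
[[7,5],[8,13],[18,5],[31,13],[35,0],[44,18],[49,0]]
[[7,5],[8,18],[11,13],[18,5],[31,13],[35,0],[44,18],[49,0]]
[[2,11],[5,0],[7,5],[8,18],[11,13],[18,5],[31,13],[35,0],[44,18],[49,0]]
[[2,11],[5,0],[7,5],[8,18],[11,13],[25,5],[31,13],[35,0],[44,18],[49,0]]
[[2,11],[5,13],[8,18],[11,13],[25,5],[31,13],[35,0],[44,18],[49,0]]
[[2,11],[5,13],[8,18],[11,13],[25,5],[31,13],[35,0],[44,18],[49,0]]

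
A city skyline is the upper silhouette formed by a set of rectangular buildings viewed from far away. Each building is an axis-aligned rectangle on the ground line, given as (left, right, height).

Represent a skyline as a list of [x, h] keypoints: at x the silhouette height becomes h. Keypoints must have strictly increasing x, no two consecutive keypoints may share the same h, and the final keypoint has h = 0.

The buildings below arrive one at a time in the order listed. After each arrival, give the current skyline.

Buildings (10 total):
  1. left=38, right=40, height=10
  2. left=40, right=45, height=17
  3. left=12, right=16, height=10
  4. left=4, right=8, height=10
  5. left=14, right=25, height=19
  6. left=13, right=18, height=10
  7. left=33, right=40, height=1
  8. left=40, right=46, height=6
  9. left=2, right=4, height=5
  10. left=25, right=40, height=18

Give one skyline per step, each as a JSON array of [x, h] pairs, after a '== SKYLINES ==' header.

== SKYLINES ==
[[38,10],[40,0]]
[[38,10],[40,17],[45,0]]
[[12,10],[16,0],[38,10],[40,17],[45,0]]
[[4,10],[8,0],[12,10],[16,0],[38,10],[40,17],[45,0]]
[[4,10],[8,0],[12,10],[14,19],[25,0],[38,10],[40,17],[45,0]]
[[4,10],[8,0],[12,10],[14,19],[25,0],[38,10],[40,17],[45,0]]
[[4,10],[8,0],[12,10],[14,19],[25,0],[33,1],[38,10],[40,17],[45,0]]
[[4,10],[8,0],[12,10],[14,19],[25,0],[33,1],[38,10],[40,17],[45,6],[46,0]]
[[2,5],[4,10],[8,0],[12,10],[14,19],[25,0],[33,1],[38,10],[40,17],[45,6],[46,0]]
[[2,5],[4,10],[8,0],[12,10],[14,19],[25,18],[40,17],[45,6],[46,0]]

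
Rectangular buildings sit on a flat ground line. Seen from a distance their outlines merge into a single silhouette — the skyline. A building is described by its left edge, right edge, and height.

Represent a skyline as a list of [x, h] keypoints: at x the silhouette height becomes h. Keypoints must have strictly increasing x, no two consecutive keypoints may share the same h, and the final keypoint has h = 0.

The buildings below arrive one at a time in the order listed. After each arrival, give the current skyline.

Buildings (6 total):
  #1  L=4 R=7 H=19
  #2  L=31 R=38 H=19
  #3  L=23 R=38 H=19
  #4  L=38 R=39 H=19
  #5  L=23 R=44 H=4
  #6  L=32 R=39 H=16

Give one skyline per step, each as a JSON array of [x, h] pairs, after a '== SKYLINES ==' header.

== SKYLINES ==
[[4,19],[7,0]]
[[4,19],[7,0],[31,19],[38,0]]
[[4,19],[7,0],[23,19],[38,0]]
[[4,19],[7,0],[23,19],[39,0]]
[[4,19],[7,0],[23,19],[39,4],[44,0]]
[[4,19],[7,0],[23,19],[39,4],[44,0]]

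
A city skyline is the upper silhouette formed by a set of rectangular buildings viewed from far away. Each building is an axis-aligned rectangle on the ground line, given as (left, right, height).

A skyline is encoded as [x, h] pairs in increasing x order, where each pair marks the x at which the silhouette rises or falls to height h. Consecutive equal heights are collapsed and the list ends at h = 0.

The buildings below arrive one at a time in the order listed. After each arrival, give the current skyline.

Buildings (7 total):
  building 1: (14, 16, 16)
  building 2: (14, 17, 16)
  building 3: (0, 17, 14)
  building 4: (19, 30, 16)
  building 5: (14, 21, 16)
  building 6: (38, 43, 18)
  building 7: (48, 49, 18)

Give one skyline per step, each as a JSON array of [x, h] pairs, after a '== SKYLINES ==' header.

== SKYLINES ==
[[14,16],[16,0]]
[[14,16],[17,0]]
[[0,14],[14,16],[17,0]]
[[0,14],[14,16],[17,0],[19,16],[30,0]]
[[0,14],[14,16],[30,0]]
[[0,14],[14,16],[30,0],[38,18],[43,0]]
[[0,14],[14,16],[30,0],[38,18],[43,0],[48,18],[49,0]]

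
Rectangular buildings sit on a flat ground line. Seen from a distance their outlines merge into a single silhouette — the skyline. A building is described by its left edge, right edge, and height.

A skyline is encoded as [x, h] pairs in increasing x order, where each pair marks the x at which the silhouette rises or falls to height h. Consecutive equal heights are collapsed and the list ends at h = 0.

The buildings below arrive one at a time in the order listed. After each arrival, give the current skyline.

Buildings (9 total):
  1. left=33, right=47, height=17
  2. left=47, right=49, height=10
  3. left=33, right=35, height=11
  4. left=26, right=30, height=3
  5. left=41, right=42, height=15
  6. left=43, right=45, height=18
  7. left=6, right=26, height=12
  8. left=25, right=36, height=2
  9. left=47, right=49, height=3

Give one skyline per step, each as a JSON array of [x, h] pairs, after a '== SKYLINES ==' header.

== SKYLINES ==
[[33,17],[47,0]]
[[33,17],[47,10],[49,0]]
[[33,17],[47,10],[49,0]]
[[26,3],[30,0],[33,17],[47,10],[49,0]]
[[26,3],[30,0],[33,17],[47,10],[49,0]]
[[26,3],[30,0],[33,17],[43,18],[45,17],[47,10],[49,0]]
[[6,12],[26,3],[30,0],[33,17],[43,18],[45,17],[47,10],[49,0]]
[[6,12],[26,3],[30,2],[33,17],[43,18],[45,17],[47,10],[49,0]]
[[6,12],[26,3],[30,2],[33,17],[43,18],[45,17],[47,10],[49,0]]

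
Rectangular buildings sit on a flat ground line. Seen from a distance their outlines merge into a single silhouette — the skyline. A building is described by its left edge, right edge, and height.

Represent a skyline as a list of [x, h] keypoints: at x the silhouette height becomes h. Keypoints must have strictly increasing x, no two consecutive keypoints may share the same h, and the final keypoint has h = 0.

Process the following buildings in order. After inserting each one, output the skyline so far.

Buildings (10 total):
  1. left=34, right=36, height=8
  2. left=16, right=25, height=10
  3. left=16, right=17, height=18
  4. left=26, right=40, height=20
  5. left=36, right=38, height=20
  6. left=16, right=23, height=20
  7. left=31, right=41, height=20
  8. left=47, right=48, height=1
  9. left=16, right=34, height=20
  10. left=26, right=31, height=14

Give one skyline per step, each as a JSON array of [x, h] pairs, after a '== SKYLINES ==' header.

== SKYLINES ==
[[34,8],[36,0]]
[[16,10],[25,0],[34,8],[36,0]]
[[16,18],[17,10],[25,0],[34,8],[36,0]]
[[16,18],[17,10],[25,0],[26,20],[40,0]]
[[16,18],[17,10],[25,0],[26,20],[40,0]]
[[16,20],[23,10],[25,0],[26,20],[40,0]]
[[16,20],[23,10],[25,0],[26,20],[41,0]]
[[16,20],[23,10],[25,0],[26,20],[41,0],[47,1],[48,0]]
[[16,20],[41,0],[47,1],[48,0]]
[[16,20],[41,0],[47,1],[48,0]]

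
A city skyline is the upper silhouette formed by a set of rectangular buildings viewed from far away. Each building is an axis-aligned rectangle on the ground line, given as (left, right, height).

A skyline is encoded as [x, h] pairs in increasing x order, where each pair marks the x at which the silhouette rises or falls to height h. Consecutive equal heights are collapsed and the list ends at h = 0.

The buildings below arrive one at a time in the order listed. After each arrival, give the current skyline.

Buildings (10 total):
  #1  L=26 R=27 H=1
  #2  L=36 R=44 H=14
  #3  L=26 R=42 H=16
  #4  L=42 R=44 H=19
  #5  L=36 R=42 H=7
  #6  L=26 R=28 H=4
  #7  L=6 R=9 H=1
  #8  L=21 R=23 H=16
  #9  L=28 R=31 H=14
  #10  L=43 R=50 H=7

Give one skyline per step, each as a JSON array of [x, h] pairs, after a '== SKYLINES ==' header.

== SKYLINES ==
[[26,1],[27,0]]
[[26,1],[27,0],[36,14],[44,0]]
[[26,16],[42,14],[44,0]]
[[26,16],[42,19],[44,0]]
[[26,16],[42,19],[44,0]]
[[26,16],[42,19],[44,0]]
[[6,1],[9,0],[26,16],[42,19],[44,0]]
[[6,1],[9,0],[21,16],[23,0],[26,16],[42,19],[44,0]]
[[6,1],[9,0],[21,16],[23,0],[26,16],[42,19],[44,0]]
[[6,1],[9,0],[21,16],[23,0],[26,16],[42,19],[44,7],[50,0]]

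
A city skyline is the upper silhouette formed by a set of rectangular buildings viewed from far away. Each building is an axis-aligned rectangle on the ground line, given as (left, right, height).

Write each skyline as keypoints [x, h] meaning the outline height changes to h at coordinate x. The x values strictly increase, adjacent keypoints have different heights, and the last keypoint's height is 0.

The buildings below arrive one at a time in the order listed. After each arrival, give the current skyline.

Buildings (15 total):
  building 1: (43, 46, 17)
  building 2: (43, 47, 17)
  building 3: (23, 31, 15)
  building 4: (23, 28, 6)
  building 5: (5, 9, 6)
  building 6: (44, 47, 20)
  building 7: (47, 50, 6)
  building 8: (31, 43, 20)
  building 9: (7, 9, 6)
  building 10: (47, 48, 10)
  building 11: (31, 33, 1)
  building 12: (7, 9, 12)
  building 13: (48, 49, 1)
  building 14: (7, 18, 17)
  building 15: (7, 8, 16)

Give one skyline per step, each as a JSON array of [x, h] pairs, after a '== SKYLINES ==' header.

== SKYLINES ==
[[43,17],[46,0]]
[[43,17],[47,0]]
[[23,15],[31,0],[43,17],[47,0]]
[[23,15],[31,0],[43,17],[47,0]]
[[5,6],[9,0],[23,15],[31,0],[43,17],[47,0]]
[[5,6],[9,0],[23,15],[31,0],[43,17],[44,20],[47,0]]
[[5,6],[9,0],[23,15],[31,0],[43,17],[44,20],[47,6],[50,0]]
[[5,6],[9,0],[23,15],[31,20],[43,17],[44,20],[47,6],[50,0]]
[[5,6],[9,0],[23,15],[31,20],[43,17],[44,20],[47,6],[50,0]]
[[5,6],[9,0],[23,15],[31,20],[43,17],[44,20],[47,10],[48,6],[50,0]]
[[5,6],[9,0],[23,15],[31,20],[43,17],[44,20],[47,10],[48,6],[50,0]]
[[5,6],[7,12],[9,0],[23,15],[31,20],[43,17],[44,20],[47,10],[48,6],[50,0]]
[[5,6],[7,12],[9,0],[23,15],[31,20],[43,17],[44,20],[47,10],[48,6],[50,0]]
[[5,6],[7,17],[18,0],[23,15],[31,20],[43,17],[44,20],[47,10],[48,6],[50,0]]
[[5,6],[7,17],[18,0],[23,15],[31,20],[43,17],[44,20],[47,10],[48,6],[50,0]]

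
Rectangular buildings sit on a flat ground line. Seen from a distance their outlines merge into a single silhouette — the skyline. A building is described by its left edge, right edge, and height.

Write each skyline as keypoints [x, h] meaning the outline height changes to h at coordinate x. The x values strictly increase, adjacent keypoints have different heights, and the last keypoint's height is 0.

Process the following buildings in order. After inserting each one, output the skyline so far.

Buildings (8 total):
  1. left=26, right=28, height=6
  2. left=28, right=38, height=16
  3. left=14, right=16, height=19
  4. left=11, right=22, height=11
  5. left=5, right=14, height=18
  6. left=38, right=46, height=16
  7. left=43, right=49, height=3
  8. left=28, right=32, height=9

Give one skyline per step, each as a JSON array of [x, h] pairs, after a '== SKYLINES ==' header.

== SKYLINES ==
[[26,6],[28,0]]
[[26,6],[28,16],[38,0]]
[[14,19],[16,0],[26,6],[28,16],[38,0]]
[[11,11],[14,19],[16,11],[22,0],[26,6],[28,16],[38,0]]
[[5,18],[14,19],[16,11],[22,0],[26,6],[28,16],[38,0]]
[[5,18],[14,19],[16,11],[22,0],[26,6],[28,16],[46,0]]
[[5,18],[14,19],[16,11],[22,0],[26,6],[28,16],[46,3],[49,0]]
[[5,18],[14,19],[16,11],[22,0],[26,6],[28,16],[46,3],[49,0]]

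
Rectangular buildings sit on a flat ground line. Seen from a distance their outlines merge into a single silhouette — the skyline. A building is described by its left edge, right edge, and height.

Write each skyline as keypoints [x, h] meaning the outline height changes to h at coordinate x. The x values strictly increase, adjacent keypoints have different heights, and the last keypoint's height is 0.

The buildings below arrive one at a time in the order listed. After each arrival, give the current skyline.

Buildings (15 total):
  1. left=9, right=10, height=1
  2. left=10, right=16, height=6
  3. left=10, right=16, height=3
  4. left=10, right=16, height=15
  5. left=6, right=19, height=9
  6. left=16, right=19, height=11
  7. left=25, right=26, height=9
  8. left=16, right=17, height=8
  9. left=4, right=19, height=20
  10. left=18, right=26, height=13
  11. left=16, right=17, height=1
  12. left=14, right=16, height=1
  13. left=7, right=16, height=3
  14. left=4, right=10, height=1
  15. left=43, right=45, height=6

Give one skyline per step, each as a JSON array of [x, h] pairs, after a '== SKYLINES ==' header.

== SKYLINES ==
[[9,1],[10,0]]
[[9,1],[10,6],[16,0]]
[[9,1],[10,6],[16,0]]
[[9,1],[10,15],[16,0]]
[[6,9],[10,15],[16,9],[19,0]]
[[6,9],[10,15],[16,11],[19,0]]
[[6,9],[10,15],[16,11],[19,0],[25,9],[26,0]]
[[6,9],[10,15],[16,11],[19,0],[25,9],[26,0]]
[[4,20],[19,0],[25,9],[26,0]]
[[4,20],[19,13],[26,0]]
[[4,20],[19,13],[26,0]]
[[4,20],[19,13],[26,0]]
[[4,20],[19,13],[26,0]]
[[4,20],[19,13],[26,0]]
[[4,20],[19,13],[26,0],[43,6],[45,0]]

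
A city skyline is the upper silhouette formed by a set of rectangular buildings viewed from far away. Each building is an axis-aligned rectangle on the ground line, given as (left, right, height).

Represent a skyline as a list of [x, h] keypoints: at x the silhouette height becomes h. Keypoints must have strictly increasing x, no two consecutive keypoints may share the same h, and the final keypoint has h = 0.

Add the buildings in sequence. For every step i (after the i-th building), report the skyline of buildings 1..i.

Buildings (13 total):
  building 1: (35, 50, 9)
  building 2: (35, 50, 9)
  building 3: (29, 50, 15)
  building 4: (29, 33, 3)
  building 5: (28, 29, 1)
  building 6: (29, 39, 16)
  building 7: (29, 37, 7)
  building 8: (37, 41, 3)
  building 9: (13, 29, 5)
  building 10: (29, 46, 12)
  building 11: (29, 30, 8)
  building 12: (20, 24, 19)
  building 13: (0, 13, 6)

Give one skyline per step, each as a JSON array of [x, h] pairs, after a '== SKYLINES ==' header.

== SKYLINES ==
[[35,9],[50,0]]
[[35,9],[50,0]]
[[29,15],[50,0]]
[[29,15],[50,0]]
[[28,1],[29,15],[50,0]]
[[28,1],[29,16],[39,15],[50,0]]
[[28,1],[29,16],[39,15],[50,0]]
[[28,1],[29,16],[39,15],[50,0]]
[[13,5],[29,16],[39,15],[50,0]]
[[13,5],[29,16],[39,15],[50,0]]
[[13,5],[29,16],[39,15],[50,0]]
[[13,5],[20,19],[24,5],[29,16],[39,15],[50,0]]
[[0,6],[13,5],[20,19],[24,5],[29,16],[39,15],[50,0]]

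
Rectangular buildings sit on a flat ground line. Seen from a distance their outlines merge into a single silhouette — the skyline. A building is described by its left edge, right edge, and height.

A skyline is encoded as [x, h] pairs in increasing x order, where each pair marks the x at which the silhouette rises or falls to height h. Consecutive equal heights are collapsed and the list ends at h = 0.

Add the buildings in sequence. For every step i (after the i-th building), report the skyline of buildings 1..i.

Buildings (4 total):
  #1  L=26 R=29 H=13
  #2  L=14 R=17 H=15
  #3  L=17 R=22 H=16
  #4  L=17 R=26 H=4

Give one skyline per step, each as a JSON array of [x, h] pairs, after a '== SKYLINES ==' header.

== SKYLINES ==
[[26,13],[29,0]]
[[14,15],[17,0],[26,13],[29,0]]
[[14,15],[17,16],[22,0],[26,13],[29,0]]
[[14,15],[17,16],[22,4],[26,13],[29,0]]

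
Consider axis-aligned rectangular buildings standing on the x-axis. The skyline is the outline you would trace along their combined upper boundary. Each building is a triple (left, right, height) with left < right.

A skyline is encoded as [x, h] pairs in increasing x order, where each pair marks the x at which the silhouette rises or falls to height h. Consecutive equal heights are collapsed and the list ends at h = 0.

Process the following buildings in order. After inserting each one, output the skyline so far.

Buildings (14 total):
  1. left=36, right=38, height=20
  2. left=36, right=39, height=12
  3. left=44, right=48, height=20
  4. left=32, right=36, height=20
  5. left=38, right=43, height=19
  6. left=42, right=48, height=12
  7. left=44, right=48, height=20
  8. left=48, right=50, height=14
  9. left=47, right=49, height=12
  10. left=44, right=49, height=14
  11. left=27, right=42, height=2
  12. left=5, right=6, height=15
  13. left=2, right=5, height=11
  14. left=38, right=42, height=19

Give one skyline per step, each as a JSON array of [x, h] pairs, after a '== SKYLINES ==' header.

== SKYLINES ==
[[36,20],[38,0]]
[[36,20],[38,12],[39,0]]
[[36,20],[38,12],[39,0],[44,20],[48,0]]
[[32,20],[38,12],[39,0],[44,20],[48,0]]
[[32,20],[38,19],[43,0],[44,20],[48,0]]
[[32,20],[38,19],[43,12],[44,20],[48,0]]
[[32,20],[38,19],[43,12],[44,20],[48,0]]
[[32,20],[38,19],[43,12],[44,20],[48,14],[50,0]]
[[32,20],[38,19],[43,12],[44,20],[48,14],[50,0]]
[[32,20],[38,19],[43,12],[44,20],[48,14],[50,0]]
[[27,2],[32,20],[38,19],[43,12],[44,20],[48,14],[50,0]]
[[5,15],[6,0],[27,2],[32,20],[38,19],[43,12],[44,20],[48,14],[50,0]]
[[2,11],[5,15],[6,0],[27,2],[32,20],[38,19],[43,12],[44,20],[48,14],[50,0]]
[[2,11],[5,15],[6,0],[27,2],[32,20],[38,19],[43,12],[44,20],[48,14],[50,0]]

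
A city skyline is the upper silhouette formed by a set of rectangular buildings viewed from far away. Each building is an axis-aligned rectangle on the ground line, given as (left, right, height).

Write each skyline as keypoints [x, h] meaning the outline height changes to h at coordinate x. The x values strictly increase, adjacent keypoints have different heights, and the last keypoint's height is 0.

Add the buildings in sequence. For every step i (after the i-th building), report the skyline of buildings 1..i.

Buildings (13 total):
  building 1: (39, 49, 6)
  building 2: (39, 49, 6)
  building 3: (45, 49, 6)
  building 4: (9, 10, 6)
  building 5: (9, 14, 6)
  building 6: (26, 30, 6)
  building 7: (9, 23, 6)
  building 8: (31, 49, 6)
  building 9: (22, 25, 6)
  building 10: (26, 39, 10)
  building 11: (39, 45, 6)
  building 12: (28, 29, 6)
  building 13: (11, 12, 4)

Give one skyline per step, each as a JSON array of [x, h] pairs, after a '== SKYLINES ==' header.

== SKYLINES ==
[[39,6],[49,0]]
[[39,6],[49,0]]
[[39,6],[49,0]]
[[9,6],[10,0],[39,6],[49,0]]
[[9,6],[14,0],[39,6],[49,0]]
[[9,6],[14,0],[26,6],[30,0],[39,6],[49,0]]
[[9,6],[23,0],[26,6],[30,0],[39,6],[49,0]]
[[9,6],[23,0],[26,6],[30,0],[31,6],[49,0]]
[[9,6],[25,0],[26,6],[30,0],[31,6],[49,0]]
[[9,6],[25,0],[26,10],[39,6],[49,0]]
[[9,6],[25,0],[26,10],[39,6],[49,0]]
[[9,6],[25,0],[26,10],[39,6],[49,0]]
[[9,6],[25,0],[26,10],[39,6],[49,0]]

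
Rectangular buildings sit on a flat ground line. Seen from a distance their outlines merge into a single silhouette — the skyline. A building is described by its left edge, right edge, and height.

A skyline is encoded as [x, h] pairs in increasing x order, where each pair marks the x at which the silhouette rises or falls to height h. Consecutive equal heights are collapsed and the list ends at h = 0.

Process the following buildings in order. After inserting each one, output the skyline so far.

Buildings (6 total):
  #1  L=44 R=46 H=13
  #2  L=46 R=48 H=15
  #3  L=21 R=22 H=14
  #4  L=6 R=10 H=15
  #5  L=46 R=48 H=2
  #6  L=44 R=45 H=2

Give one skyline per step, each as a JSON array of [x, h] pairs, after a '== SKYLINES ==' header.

== SKYLINES ==
[[44,13],[46,0]]
[[44,13],[46,15],[48,0]]
[[21,14],[22,0],[44,13],[46,15],[48,0]]
[[6,15],[10,0],[21,14],[22,0],[44,13],[46,15],[48,0]]
[[6,15],[10,0],[21,14],[22,0],[44,13],[46,15],[48,0]]
[[6,15],[10,0],[21,14],[22,0],[44,13],[46,15],[48,0]]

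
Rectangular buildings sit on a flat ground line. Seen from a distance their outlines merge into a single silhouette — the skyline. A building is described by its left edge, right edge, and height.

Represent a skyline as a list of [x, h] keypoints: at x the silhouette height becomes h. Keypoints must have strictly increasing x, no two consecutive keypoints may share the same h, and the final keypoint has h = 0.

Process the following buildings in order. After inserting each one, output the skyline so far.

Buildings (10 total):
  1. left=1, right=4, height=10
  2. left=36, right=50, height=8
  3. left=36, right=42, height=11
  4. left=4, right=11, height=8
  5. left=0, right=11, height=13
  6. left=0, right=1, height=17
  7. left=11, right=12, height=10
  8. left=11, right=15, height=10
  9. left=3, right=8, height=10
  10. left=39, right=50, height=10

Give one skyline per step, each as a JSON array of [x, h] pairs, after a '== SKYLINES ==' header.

== SKYLINES ==
[[1,10],[4,0]]
[[1,10],[4,0],[36,8],[50,0]]
[[1,10],[4,0],[36,11],[42,8],[50,0]]
[[1,10],[4,8],[11,0],[36,11],[42,8],[50,0]]
[[0,13],[11,0],[36,11],[42,8],[50,0]]
[[0,17],[1,13],[11,0],[36,11],[42,8],[50,0]]
[[0,17],[1,13],[11,10],[12,0],[36,11],[42,8],[50,0]]
[[0,17],[1,13],[11,10],[15,0],[36,11],[42,8],[50,0]]
[[0,17],[1,13],[11,10],[15,0],[36,11],[42,8],[50,0]]
[[0,17],[1,13],[11,10],[15,0],[36,11],[42,10],[50,0]]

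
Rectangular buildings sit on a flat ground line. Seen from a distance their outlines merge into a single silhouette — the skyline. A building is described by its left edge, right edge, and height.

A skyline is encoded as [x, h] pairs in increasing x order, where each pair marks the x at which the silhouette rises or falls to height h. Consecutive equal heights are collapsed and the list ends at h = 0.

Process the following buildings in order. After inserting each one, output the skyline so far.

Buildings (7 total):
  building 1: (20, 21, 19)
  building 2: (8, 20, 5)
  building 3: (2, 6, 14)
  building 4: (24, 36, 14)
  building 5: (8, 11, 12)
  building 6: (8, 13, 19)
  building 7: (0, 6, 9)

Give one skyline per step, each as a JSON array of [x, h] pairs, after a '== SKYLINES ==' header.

== SKYLINES ==
[[20,19],[21,0]]
[[8,5],[20,19],[21,0]]
[[2,14],[6,0],[8,5],[20,19],[21,0]]
[[2,14],[6,0],[8,5],[20,19],[21,0],[24,14],[36,0]]
[[2,14],[6,0],[8,12],[11,5],[20,19],[21,0],[24,14],[36,0]]
[[2,14],[6,0],[8,19],[13,5],[20,19],[21,0],[24,14],[36,0]]
[[0,9],[2,14],[6,0],[8,19],[13,5],[20,19],[21,0],[24,14],[36,0]]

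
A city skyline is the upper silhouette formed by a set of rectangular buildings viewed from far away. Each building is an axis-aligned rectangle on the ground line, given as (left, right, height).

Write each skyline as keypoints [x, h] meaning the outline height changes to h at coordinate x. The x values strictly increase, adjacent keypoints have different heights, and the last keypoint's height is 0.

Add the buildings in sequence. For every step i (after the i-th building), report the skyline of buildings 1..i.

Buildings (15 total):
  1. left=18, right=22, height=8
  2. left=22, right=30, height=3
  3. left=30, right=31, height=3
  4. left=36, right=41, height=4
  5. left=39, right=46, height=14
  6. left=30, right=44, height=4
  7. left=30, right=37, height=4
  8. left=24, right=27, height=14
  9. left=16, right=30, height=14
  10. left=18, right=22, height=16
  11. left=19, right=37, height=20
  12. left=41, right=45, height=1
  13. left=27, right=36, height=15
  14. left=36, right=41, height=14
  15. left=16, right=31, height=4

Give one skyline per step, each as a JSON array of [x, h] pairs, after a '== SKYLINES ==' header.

== SKYLINES ==
[[18,8],[22,0]]
[[18,8],[22,3],[30,0]]
[[18,8],[22,3],[31,0]]
[[18,8],[22,3],[31,0],[36,4],[41,0]]
[[18,8],[22,3],[31,0],[36,4],[39,14],[46,0]]
[[18,8],[22,3],[30,4],[39,14],[46,0]]
[[18,8],[22,3],[30,4],[39,14],[46,0]]
[[18,8],[22,3],[24,14],[27,3],[30,4],[39,14],[46,0]]
[[16,14],[30,4],[39,14],[46,0]]
[[16,14],[18,16],[22,14],[30,4],[39,14],[46,0]]
[[16,14],[18,16],[19,20],[37,4],[39,14],[46,0]]
[[16,14],[18,16],[19,20],[37,4],[39,14],[46,0]]
[[16,14],[18,16],[19,20],[37,4],[39,14],[46,0]]
[[16,14],[18,16],[19,20],[37,14],[46,0]]
[[16,14],[18,16],[19,20],[37,14],[46,0]]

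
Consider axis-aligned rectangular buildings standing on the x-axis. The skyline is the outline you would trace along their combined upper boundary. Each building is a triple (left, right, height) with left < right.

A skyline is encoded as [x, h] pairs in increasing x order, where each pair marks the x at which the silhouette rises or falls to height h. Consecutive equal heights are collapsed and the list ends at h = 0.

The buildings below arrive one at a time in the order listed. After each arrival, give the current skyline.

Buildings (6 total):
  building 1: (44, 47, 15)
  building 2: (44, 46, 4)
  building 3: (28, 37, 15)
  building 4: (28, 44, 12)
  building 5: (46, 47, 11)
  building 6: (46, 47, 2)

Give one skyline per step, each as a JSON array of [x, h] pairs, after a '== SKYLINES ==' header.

== SKYLINES ==
[[44,15],[47,0]]
[[44,15],[47,0]]
[[28,15],[37,0],[44,15],[47,0]]
[[28,15],[37,12],[44,15],[47,0]]
[[28,15],[37,12],[44,15],[47,0]]
[[28,15],[37,12],[44,15],[47,0]]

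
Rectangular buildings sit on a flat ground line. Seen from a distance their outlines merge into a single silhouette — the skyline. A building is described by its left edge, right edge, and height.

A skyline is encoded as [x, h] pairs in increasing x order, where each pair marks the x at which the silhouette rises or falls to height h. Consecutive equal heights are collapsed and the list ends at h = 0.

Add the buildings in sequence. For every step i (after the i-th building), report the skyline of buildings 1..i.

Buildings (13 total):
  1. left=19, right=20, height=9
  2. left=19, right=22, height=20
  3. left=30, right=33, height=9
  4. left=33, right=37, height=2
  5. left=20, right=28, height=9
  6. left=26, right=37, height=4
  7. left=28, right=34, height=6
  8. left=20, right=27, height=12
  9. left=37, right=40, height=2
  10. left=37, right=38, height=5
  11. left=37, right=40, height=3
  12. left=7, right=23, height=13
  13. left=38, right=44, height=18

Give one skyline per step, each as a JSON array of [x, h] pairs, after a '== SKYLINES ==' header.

== SKYLINES ==
[[19,9],[20,0]]
[[19,20],[22,0]]
[[19,20],[22,0],[30,9],[33,0]]
[[19,20],[22,0],[30,9],[33,2],[37,0]]
[[19,20],[22,9],[28,0],[30,9],[33,2],[37,0]]
[[19,20],[22,9],[28,4],[30,9],[33,4],[37,0]]
[[19,20],[22,9],[28,6],[30,9],[33,6],[34,4],[37,0]]
[[19,20],[22,12],[27,9],[28,6],[30,9],[33,6],[34,4],[37,0]]
[[19,20],[22,12],[27,9],[28,6],[30,9],[33,6],[34,4],[37,2],[40,0]]
[[19,20],[22,12],[27,9],[28,6],[30,9],[33,6],[34,4],[37,5],[38,2],[40,0]]
[[19,20],[22,12],[27,9],[28,6],[30,9],[33,6],[34,4],[37,5],[38,3],[40,0]]
[[7,13],[19,20],[22,13],[23,12],[27,9],[28,6],[30,9],[33,6],[34,4],[37,5],[38,3],[40,0]]
[[7,13],[19,20],[22,13],[23,12],[27,9],[28,6],[30,9],[33,6],[34,4],[37,5],[38,18],[44,0]]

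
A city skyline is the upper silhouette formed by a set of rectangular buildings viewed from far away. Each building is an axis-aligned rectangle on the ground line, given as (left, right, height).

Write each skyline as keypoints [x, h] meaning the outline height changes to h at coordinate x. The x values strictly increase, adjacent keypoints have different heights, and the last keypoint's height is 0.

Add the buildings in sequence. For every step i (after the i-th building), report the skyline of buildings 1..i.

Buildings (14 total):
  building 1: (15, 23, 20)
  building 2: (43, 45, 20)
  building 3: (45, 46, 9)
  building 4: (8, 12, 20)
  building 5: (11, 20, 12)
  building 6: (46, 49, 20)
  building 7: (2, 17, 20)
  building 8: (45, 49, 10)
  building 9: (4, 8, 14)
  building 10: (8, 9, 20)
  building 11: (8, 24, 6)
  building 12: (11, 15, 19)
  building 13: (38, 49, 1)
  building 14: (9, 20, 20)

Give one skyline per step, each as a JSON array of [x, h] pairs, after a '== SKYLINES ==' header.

== SKYLINES ==
[[15,20],[23,0]]
[[15,20],[23,0],[43,20],[45,0]]
[[15,20],[23,0],[43,20],[45,9],[46,0]]
[[8,20],[12,0],[15,20],[23,0],[43,20],[45,9],[46,0]]
[[8,20],[12,12],[15,20],[23,0],[43,20],[45,9],[46,0]]
[[8,20],[12,12],[15,20],[23,0],[43,20],[45,9],[46,20],[49,0]]
[[2,20],[23,0],[43,20],[45,9],[46,20],[49,0]]
[[2,20],[23,0],[43,20],[45,10],[46,20],[49,0]]
[[2,20],[23,0],[43,20],[45,10],[46,20],[49,0]]
[[2,20],[23,0],[43,20],[45,10],[46,20],[49,0]]
[[2,20],[23,6],[24,0],[43,20],[45,10],[46,20],[49,0]]
[[2,20],[23,6],[24,0],[43,20],[45,10],[46,20],[49,0]]
[[2,20],[23,6],[24,0],[38,1],[43,20],[45,10],[46,20],[49,0]]
[[2,20],[23,6],[24,0],[38,1],[43,20],[45,10],[46,20],[49,0]]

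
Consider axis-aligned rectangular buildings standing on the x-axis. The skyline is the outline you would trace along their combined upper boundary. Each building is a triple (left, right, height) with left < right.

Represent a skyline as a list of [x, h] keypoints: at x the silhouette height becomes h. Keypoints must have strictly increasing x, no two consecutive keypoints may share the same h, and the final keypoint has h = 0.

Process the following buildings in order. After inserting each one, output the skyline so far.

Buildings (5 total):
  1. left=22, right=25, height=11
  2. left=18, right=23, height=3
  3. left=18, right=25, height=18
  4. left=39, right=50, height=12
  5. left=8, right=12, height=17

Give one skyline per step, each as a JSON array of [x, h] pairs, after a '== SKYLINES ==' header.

== SKYLINES ==
[[22,11],[25,0]]
[[18,3],[22,11],[25,0]]
[[18,18],[25,0]]
[[18,18],[25,0],[39,12],[50,0]]
[[8,17],[12,0],[18,18],[25,0],[39,12],[50,0]]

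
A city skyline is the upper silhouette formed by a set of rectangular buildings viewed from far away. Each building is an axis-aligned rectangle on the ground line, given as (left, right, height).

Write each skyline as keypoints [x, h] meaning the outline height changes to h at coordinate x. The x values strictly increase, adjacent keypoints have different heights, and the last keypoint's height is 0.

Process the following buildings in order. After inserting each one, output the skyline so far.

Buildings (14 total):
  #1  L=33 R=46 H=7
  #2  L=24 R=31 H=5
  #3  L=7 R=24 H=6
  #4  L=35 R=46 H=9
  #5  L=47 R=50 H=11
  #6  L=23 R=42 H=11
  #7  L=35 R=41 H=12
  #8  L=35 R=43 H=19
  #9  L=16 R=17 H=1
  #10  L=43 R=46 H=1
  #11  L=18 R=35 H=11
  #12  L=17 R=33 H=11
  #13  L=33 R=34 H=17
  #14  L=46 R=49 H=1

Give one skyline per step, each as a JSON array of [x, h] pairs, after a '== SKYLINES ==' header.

== SKYLINES ==
[[33,7],[46,0]]
[[24,5],[31,0],[33,7],[46,0]]
[[7,6],[24,5],[31,0],[33,7],[46,0]]
[[7,6],[24,5],[31,0],[33,7],[35,9],[46,0]]
[[7,6],[24,5],[31,0],[33,7],[35,9],[46,0],[47,11],[50,0]]
[[7,6],[23,11],[42,9],[46,0],[47,11],[50,0]]
[[7,6],[23,11],[35,12],[41,11],[42,9],[46,0],[47,11],[50,0]]
[[7,6],[23,11],[35,19],[43,9],[46,0],[47,11],[50,0]]
[[7,6],[23,11],[35,19],[43,9],[46,0],[47,11],[50,0]]
[[7,6],[23,11],[35,19],[43,9],[46,0],[47,11],[50,0]]
[[7,6],[18,11],[35,19],[43,9],[46,0],[47,11],[50,0]]
[[7,6],[17,11],[35,19],[43,9],[46,0],[47,11],[50,0]]
[[7,6],[17,11],[33,17],[34,11],[35,19],[43,9],[46,0],[47,11],[50,0]]
[[7,6],[17,11],[33,17],[34,11],[35,19],[43,9],[46,1],[47,11],[50,0]]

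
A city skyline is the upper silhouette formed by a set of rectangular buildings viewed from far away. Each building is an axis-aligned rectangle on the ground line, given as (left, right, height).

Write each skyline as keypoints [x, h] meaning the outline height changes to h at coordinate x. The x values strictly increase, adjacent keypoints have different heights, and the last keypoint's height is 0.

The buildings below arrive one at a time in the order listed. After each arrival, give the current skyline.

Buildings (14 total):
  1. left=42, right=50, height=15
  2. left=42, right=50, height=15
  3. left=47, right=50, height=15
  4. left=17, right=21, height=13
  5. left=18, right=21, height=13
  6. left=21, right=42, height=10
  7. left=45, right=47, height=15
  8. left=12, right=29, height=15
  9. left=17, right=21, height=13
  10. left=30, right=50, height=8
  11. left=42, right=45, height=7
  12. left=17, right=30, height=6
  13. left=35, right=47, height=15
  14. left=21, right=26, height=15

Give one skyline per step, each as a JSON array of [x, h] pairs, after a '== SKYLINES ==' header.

== SKYLINES ==
[[42,15],[50,0]]
[[42,15],[50,0]]
[[42,15],[50,0]]
[[17,13],[21,0],[42,15],[50,0]]
[[17,13],[21,0],[42,15],[50,0]]
[[17,13],[21,10],[42,15],[50,0]]
[[17,13],[21,10],[42,15],[50,0]]
[[12,15],[29,10],[42,15],[50,0]]
[[12,15],[29,10],[42,15],[50,0]]
[[12,15],[29,10],[42,15],[50,0]]
[[12,15],[29,10],[42,15],[50,0]]
[[12,15],[29,10],[42,15],[50,0]]
[[12,15],[29,10],[35,15],[50,0]]
[[12,15],[29,10],[35,15],[50,0]]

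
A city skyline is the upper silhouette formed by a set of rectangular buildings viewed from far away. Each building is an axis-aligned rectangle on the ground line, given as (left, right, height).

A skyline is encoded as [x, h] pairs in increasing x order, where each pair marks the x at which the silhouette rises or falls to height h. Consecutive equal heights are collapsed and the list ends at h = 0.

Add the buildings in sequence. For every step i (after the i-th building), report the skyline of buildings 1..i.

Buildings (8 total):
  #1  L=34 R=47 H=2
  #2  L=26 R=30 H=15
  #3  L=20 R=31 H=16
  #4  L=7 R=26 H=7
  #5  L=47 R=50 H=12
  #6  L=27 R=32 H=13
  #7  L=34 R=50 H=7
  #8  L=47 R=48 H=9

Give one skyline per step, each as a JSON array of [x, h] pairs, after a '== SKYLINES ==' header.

== SKYLINES ==
[[34,2],[47,0]]
[[26,15],[30,0],[34,2],[47,0]]
[[20,16],[31,0],[34,2],[47,0]]
[[7,7],[20,16],[31,0],[34,2],[47,0]]
[[7,7],[20,16],[31,0],[34,2],[47,12],[50,0]]
[[7,7],[20,16],[31,13],[32,0],[34,2],[47,12],[50,0]]
[[7,7],[20,16],[31,13],[32,0],[34,7],[47,12],[50,0]]
[[7,7],[20,16],[31,13],[32,0],[34,7],[47,12],[50,0]]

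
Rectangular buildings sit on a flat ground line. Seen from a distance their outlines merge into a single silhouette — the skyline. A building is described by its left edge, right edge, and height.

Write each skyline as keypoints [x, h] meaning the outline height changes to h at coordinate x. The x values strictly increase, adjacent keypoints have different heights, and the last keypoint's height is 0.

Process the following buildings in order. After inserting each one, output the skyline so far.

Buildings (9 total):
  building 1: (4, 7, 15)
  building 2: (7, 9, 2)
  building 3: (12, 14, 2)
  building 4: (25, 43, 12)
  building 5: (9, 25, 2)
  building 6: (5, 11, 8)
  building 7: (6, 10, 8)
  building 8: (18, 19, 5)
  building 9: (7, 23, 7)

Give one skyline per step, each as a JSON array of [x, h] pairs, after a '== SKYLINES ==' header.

== SKYLINES ==
[[4,15],[7,0]]
[[4,15],[7,2],[9,0]]
[[4,15],[7,2],[9,0],[12,2],[14,0]]
[[4,15],[7,2],[9,0],[12,2],[14,0],[25,12],[43,0]]
[[4,15],[7,2],[25,12],[43,0]]
[[4,15],[7,8],[11,2],[25,12],[43,0]]
[[4,15],[7,8],[11,2],[25,12],[43,0]]
[[4,15],[7,8],[11,2],[18,5],[19,2],[25,12],[43,0]]
[[4,15],[7,8],[11,7],[23,2],[25,12],[43,0]]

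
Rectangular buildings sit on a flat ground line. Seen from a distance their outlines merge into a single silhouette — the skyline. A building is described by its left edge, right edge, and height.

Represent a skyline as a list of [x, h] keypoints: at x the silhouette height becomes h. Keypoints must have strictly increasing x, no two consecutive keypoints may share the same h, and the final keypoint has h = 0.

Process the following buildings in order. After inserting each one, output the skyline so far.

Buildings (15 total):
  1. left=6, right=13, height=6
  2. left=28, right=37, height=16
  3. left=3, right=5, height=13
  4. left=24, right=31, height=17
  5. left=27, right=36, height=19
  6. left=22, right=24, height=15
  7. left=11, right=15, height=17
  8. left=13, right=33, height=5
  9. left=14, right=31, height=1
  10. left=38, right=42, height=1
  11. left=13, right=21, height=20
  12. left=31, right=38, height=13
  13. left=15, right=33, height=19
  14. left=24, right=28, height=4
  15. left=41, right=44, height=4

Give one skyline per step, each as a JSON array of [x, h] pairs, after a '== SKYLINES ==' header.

== SKYLINES ==
[[6,6],[13,0]]
[[6,6],[13,0],[28,16],[37,0]]
[[3,13],[5,0],[6,6],[13,0],[28,16],[37,0]]
[[3,13],[5,0],[6,6],[13,0],[24,17],[31,16],[37,0]]
[[3,13],[5,0],[6,6],[13,0],[24,17],[27,19],[36,16],[37,0]]
[[3,13],[5,0],[6,6],[13,0],[22,15],[24,17],[27,19],[36,16],[37,0]]
[[3,13],[5,0],[6,6],[11,17],[15,0],[22,15],[24,17],[27,19],[36,16],[37,0]]
[[3,13],[5,0],[6,6],[11,17],[15,5],[22,15],[24,17],[27,19],[36,16],[37,0]]
[[3,13],[5,0],[6,6],[11,17],[15,5],[22,15],[24,17],[27,19],[36,16],[37,0]]
[[3,13],[5,0],[6,6],[11,17],[15,5],[22,15],[24,17],[27,19],[36,16],[37,0],[38,1],[42,0]]
[[3,13],[5,0],[6,6],[11,17],[13,20],[21,5],[22,15],[24,17],[27,19],[36,16],[37,0],[38,1],[42,0]]
[[3,13],[5,0],[6,6],[11,17],[13,20],[21,5],[22,15],[24,17],[27,19],[36,16],[37,13],[38,1],[42,0]]
[[3,13],[5,0],[6,6],[11,17],[13,20],[21,19],[36,16],[37,13],[38,1],[42,0]]
[[3,13],[5,0],[6,6],[11,17],[13,20],[21,19],[36,16],[37,13],[38,1],[42,0]]
[[3,13],[5,0],[6,6],[11,17],[13,20],[21,19],[36,16],[37,13],[38,1],[41,4],[44,0]]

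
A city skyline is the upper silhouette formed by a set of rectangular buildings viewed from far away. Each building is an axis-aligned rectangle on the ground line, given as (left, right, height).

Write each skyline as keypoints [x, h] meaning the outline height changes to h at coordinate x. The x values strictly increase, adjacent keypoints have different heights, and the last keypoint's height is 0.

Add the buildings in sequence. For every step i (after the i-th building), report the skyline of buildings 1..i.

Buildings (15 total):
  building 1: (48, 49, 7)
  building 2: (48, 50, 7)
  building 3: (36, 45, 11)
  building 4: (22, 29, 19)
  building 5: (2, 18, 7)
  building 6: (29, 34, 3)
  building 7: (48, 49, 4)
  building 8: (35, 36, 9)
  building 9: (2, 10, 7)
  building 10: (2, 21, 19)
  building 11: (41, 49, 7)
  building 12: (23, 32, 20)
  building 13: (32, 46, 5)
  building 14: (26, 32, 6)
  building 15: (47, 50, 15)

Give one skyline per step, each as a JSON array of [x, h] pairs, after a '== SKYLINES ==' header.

== SKYLINES ==
[[48,7],[49,0]]
[[48,7],[50,0]]
[[36,11],[45,0],[48,7],[50,0]]
[[22,19],[29,0],[36,11],[45,0],[48,7],[50,0]]
[[2,7],[18,0],[22,19],[29,0],[36,11],[45,0],[48,7],[50,0]]
[[2,7],[18,0],[22,19],[29,3],[34,0],[36,11],[45,0],[48,7],[50,0]]
[[2,7],[18,0],[22,19],[29,3],[34,0],[36,11],[45,0],[48,7],[50,0]]
[[2,7],[18,0],[22,19],[29,3],[34,0],[35,9],[36,11],[45,0],[48,7],[50,0]]
[[2,7],[18,0],[22,19],[29,3],[34,0],[35,9],[36,11],[45,0],[48,7],[50,0]]
[[2,19],[21,0],[22,19],[29,3],[34,0],[35,9],[36,11],[45,0],[48,7],[50,0]]
[[2,19],[21,0],[22,19],[29,3],[34,0],[35,9],[36,11],[45,7],[50,0]]
[[2,19],[21,0],[22,19],[23,20],[32,3],[34,0],[35,9],[36,11],[45,7],[50,0]]
[[2,19],[21,0],[22,19],[23,20],[32,5],[35,9],[36,11],[45,7],[50,0]]
[[2,19],[21,0],[22,19],[23,20],[32,5],[35,9],[36,11],[45,7],[50,0]]
[[2,19],[21,0],[22,19],[23,20],[32,5],[35,9],[36,11],[45,7],[47,15],[50,0]]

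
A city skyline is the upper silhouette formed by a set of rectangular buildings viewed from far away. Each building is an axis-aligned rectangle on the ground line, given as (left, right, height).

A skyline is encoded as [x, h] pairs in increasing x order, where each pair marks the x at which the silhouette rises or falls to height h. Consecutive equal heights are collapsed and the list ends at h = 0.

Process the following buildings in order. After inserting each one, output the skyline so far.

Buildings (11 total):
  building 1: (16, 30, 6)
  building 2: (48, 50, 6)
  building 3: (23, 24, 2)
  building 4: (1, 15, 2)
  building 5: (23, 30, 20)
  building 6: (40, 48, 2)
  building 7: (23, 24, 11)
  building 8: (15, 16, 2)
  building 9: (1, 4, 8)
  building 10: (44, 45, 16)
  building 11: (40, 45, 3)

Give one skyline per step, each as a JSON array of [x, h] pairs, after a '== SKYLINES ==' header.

== SKYLINES ==
[[16,6],[30,0]]
[[16,6],[30,0],[48,6],[50,0]]
[[16,6],[30,0],[48,6],[50,0]]
[[1,2],[15,0],[16,6],[30,0],[48,6],[50,0]]
[[1,2],[15,0],[16,6],[23,20],[30,0],[48,6],[50,0]]
[[1,2],[15,0],[16,6],[23,20],[30,0],[40,2],[48,6],[50,0]]
[[1,2],[15,0],[16,6],[23,20],[30,0],[40,2],[48,6],[50,0]]
[[1,2],[16,6],[23,20],[30,0],[40,2],[48,6],[50,0]]
[[1,8],[4,2],[16,6],[23,20],[30,0],[40,2],[48,6],[50,0]]
[[1,8],[4,2],[16,6],[23,20],[30,0],[40,2],[44,16],[45,2],[48,6],[50,0]]
[[1,8],[4,2],[16,6],[23,20],[30,0],[40,3],[44,16],[45,2],[48,6],[50,0]]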